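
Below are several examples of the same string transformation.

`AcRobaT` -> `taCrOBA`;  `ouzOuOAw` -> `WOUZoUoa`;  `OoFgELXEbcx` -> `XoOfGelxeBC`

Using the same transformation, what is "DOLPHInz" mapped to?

ZdolphiN

What's happening: move the last character to the front, then flip the case of every letter.
Starting from "DOLPHInz": after the first operation, "zDOLPHIn"; after the second, "ZdolphiN".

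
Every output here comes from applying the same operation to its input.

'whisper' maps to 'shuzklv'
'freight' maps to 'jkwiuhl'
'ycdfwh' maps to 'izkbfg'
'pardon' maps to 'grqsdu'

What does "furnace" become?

dfhixuq

Each output is the input with this applied: shift every letter 3 places forward in the alphabet (wrapping around), then move the last 3 characters to the front (rotate right by 3).
"furnace" → "dfhixuq".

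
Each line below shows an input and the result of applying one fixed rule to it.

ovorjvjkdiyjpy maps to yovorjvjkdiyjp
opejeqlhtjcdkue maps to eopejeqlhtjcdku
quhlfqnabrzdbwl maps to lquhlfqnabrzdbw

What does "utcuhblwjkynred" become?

The pattern: move the last character to the front.
So "utcuhblwjkynred" becomes "dutcuhblwjkynre".

dutcuhblwjkynre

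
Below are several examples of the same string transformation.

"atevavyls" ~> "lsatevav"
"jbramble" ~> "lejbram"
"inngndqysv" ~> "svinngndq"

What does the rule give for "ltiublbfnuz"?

Each output is the input with this applied: move the last 2 characters to the front (rotate right by 2), then delete the last character.
Applying both steps to "ltiublbfnuz": "uzltiublbfn", then "uzltiublbf".

uzltiublbf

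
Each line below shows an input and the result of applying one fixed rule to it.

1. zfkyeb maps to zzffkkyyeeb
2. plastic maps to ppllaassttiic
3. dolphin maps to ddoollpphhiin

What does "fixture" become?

In each case the input is transformed by: double every character, then delete the last character.
Applying that to "fixture" gives "ffiixxttuurre".

ffiixxttuurre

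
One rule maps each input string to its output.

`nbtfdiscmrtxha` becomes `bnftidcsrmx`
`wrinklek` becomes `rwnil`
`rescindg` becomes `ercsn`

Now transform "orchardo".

rohcr

What's happening: swap each adjacent pair of characters (1↔2, 3↔4, ...), then delete the last 3 characters.
Working it through for "orchardo": intermediate "rohcraod", final "rohcr".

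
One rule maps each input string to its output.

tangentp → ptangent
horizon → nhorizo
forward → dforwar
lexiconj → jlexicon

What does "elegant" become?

telegan

The transformation: move the last character to the front.
Doing the same to "elegant": "telegan".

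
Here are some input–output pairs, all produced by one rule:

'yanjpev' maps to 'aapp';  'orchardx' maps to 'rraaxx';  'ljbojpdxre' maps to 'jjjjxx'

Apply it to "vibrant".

Each output is the input with this applied: keep one character in every 3, starting at position 2 (positions 2nd, 5th, 8th, ...), then double every character.
On "vibrant": the first step gives "ia", and the second then gives "iiaa".
(Check on "yanjpev": → "ap" → "aapp" ✓)

iiaa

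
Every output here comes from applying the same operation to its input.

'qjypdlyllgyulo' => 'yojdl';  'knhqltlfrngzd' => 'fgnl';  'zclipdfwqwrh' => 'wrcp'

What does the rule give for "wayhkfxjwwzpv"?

jzak

In each case the input is transformed by: keep one character in every 3, starting at position 2 (positions 2nd, 5th, 8th, ...), then move the last 2 characters to the front (rotate right by 2).
Applying both steps to "wayhkfxjwwzpv": "akjz", then "jzak".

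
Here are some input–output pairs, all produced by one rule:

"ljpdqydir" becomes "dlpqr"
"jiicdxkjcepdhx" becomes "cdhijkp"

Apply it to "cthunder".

Each output is the input with this applied: keep every other character starting from the first (positions 1st, 3rd, 5th, ...), then sort the characters into alphabetical order.
For "cthunder", step one produces "chne"; step two turns that into "cehn".

cehn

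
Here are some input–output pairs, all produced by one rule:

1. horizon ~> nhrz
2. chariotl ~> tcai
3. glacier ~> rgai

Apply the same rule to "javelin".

njvl

What's happening: keep every other character starting from the first (positions 1st, 3rd, 5th, ...), then move the last character to the front.
For "javelin", step one produces "jvln"; step two turns that into "njvl".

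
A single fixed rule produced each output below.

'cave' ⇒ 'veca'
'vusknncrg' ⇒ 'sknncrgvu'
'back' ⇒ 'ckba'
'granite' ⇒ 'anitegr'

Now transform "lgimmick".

immicklg

The rule is to move the first 2 characters to the end (rotate left by 2).
On "lgimmick" that produces "immicklg".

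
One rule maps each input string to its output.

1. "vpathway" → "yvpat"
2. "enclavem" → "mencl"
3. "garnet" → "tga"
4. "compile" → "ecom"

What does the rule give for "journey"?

The rule is to move the last character to the front, then delete the last 3 characters.
Starting from "journey": after the first operation, "yjourne"; after the second, "yjou".

yjou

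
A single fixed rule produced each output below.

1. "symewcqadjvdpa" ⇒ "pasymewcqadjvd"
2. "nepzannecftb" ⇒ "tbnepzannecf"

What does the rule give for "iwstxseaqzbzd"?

zdiwstxseaqzb

What's happening: move the last 2 characters to the front (rotate right by 2).
So "iwstxseaqzbzd" becomes "zdiwstxseaqzb".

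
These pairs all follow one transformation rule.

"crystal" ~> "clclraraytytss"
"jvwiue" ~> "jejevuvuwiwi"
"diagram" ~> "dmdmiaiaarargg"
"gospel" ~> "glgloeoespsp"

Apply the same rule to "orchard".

ododrrrrcacahh

What's happening: double every character, then take characters alternately from the front and the back (1st, last, 2nd, 2nd-last, ...).
Starting from "orchard": after the first operation, "oorrcchhaarrdd"; after the second, "ododrrrrcacahh".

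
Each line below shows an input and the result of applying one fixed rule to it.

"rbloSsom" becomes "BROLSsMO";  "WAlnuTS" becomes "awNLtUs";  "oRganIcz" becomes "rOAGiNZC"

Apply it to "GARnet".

agNrTE

The pattern: swap each adjacent pair of characters (1↔2, 3↔4, ...), then flip the case of every letter.
Applying both steps to "GARnet": "AGnRte", then "agNrTE".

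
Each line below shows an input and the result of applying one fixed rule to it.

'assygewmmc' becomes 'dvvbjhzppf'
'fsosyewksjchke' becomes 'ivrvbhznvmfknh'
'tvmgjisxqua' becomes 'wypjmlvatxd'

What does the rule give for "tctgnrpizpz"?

The pattern: shift every letter 3 places forward in the alphabet (wrapping around).
So "tctgnrpizpz" becomes "wfwjquslcsc".

wfwjquslcsc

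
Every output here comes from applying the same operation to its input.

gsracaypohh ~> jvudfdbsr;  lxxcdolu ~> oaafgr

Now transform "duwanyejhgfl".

Rule — delete the last 2 characters, then shift every letter 3 places forward in the alphabet (wrapping around).
Working it through for "duwanyejhgfl": intermediate "duwanyejhg", final "gxzdqbhmkj".
(Check on "lxxcdolu": → "lxxcdo" → "oaafgr" ✓)

gxzdqbhmkj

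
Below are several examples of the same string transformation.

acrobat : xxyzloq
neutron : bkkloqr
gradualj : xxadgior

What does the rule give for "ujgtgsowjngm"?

The rule is to sort the characters into alphabetical order, then shift every letter 3 places backward in the alphabet (wrapping around).
Applying both steps to "ujgtgsowjngm": "gggjjmnostuw", then "dddggjklpqrt".
(Check on "acrobat": → "aabcort" → "xxyzloq" ✓)

dddggjklpqrt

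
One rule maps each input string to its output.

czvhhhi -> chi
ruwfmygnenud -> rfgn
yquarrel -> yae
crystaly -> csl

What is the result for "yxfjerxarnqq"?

yjxn

In each case the input is transformed by: keep one character in every 3, starting at position 1 (positions 1st, 4th, 7th, ...).
So "yxfjerxarnqq" becomes "yjxn".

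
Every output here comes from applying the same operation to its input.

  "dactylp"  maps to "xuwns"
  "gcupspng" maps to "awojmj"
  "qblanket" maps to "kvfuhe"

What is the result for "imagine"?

The pattern: delete the last 2 characters, then shift every letter 6 places backward in the alphabet (wrapping around).
Applying both steps to "imagine": "imagi", then "cguac".

cguac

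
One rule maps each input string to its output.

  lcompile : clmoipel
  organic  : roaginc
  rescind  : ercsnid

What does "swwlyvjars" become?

wslwvyajsr

Looking at the pairs, the operation is to swap each adjacent pair of characters (1↔2, 3↔4, ...).
So "swwlyvjars" becomes "wslwvyajsr".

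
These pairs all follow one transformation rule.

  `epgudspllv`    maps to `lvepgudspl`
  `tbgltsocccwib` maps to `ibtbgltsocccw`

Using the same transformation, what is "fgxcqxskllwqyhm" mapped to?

The pattern: move the last 2 characters to the front (rotate right by 2).
For "fgxcqxskllwqyhm" the result is "hmfgxcqxskllwqy".

hmfgxcqxskllwqy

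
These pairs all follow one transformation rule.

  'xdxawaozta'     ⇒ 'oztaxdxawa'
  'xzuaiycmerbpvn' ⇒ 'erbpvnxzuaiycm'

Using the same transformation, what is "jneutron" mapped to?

Rule — swap the front and back halves of the string, then move the first character to the end.
So "jneutron" becomes "ronjneut".
(Check on "xdxawaozta": → "aoztaxdxaw" → "oztaxdxawa" ✓)

ronjneut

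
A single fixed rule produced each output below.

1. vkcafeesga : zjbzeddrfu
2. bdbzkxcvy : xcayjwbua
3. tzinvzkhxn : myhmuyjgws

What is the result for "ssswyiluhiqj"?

irrvxhktghpr

Each output is the input with this applied: swap the first and last characters, then shift every letter 1 place backward in the alphabet (wrapping around).
Applying that to "ssswyiluhiqj" gives "irrvxhktghpr".
(Check on "bdbzkxcvy": → "ydbzkxcvb" → "xcayjwbua" ✓)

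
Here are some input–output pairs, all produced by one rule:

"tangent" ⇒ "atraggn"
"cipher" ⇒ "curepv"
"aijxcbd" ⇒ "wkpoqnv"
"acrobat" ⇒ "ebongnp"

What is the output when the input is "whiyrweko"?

vlejrxbju

Rule — move the first 2 characters to the end (rotate left by 2), then shift every letter 13 places forward in the alphabet (wrapping around) — i.e. ROT13.
Working it through for "whiyrweko": intermediate "iyrwekowh", final "vlejrxbju".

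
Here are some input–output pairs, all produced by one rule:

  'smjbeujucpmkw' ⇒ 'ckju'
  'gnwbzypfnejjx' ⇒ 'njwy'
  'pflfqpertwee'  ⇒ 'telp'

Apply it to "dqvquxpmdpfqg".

The pattern: keep one character in every 3, starting at position 3 (positions 3rd, 6th, 9th, ...), then move the first 2 characters to the end (rotate left by 2).
Starting from "dqvquxpmdpfqg": after the first operation, "vxdq"; after the second, "dqvx".
(Check on "pflfqpertwee": → "lpte" → "telp" ✓)

dqvx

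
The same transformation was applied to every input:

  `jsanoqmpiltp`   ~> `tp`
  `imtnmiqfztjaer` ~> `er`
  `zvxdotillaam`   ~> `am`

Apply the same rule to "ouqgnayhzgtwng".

ng

What's happening: keep only the last 2 characters.
So "ouqgnayhzgtwng" becomes "ng".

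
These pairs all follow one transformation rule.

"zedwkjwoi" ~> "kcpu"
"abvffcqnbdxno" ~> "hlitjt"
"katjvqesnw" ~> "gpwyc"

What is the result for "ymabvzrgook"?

shfmu

In each case the input is transformed by: shift every letter 6 places forward in the alphabet (wrapping around), then keep every other character starting from the second (positions 2nd, 4th, 6th, ...).
For "ymabvzrgook" the result is "shfmu".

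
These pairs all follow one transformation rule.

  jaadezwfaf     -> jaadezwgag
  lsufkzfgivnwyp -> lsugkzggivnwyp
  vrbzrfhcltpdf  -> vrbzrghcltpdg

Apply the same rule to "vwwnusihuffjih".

vwwnusihuggjih

Looking at the pairs, the operation is to replace every "f" with "g".
"vwwnusihuffjih" → "vwwnusihuggjih".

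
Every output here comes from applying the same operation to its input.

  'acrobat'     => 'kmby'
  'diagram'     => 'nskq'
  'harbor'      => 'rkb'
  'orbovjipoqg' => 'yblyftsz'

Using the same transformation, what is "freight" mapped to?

pbos

What's happening: shift every letter 10 places forward in the alphabet (wrapping around), then delete the last 3 characters.
Working it through for "freight": intermediate "pbosqrd", final "pbos".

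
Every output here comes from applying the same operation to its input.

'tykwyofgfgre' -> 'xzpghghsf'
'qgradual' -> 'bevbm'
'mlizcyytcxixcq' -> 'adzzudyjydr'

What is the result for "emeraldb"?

In each case the input is transformed by: shift every letter 1 place forward in the alphabet (wrapping around), then delete the first 3 characters.
On "emeraldb": the first step gives "fnfsbmec", and the second then gives "sbmec".
(Check on "mlizcyytcxixcq": → "nmjadzzudyjydr" → "adzzudyjydr" ✓)

sbmec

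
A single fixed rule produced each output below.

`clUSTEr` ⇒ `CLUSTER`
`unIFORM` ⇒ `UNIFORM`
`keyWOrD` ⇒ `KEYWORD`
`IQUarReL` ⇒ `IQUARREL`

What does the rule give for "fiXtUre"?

Each output is the input with this applied: convert every letter to uppercase.
So "fiXtUre" becomes "FIXTURE".

FIXTURE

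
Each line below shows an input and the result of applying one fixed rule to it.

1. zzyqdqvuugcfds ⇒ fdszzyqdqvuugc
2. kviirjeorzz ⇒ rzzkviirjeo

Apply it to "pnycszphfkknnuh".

nuhpnycszphfkkn

What's happening: move the last 3 characters to the front (rotate right by 3).
So "pnycszphfkknnuh" becomes "nuhpnycszphfkkn".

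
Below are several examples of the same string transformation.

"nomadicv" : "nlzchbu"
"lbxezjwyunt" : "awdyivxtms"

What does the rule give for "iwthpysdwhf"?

Each output is the input with this applied: shift every letter 1 place backward in the alphabet (wrapping around), then delete the first character.
Working it through for "iwthpysdwhf": intermediate "hvsgoxrcvge", final "vsgoxrcvge".
(Check on "lbxezjwyunt": → "kawdyivxtms" → "awdyivxtms" ✓)

vsgoxrcvge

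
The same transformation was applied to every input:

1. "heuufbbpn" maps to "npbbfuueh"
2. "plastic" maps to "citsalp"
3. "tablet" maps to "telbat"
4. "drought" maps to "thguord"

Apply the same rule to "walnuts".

stunlaw

In each case the input is transformed by: reverse the string.
Doing the same to "walnuts": "stunlaw".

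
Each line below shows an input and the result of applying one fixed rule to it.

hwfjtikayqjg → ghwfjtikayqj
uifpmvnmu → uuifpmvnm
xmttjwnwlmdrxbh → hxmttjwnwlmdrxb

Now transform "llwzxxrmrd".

The rule is to move the last character to the front.
So "llwzxxrmrd" becomes "dllwzxxrmr".

dllwzxxrmr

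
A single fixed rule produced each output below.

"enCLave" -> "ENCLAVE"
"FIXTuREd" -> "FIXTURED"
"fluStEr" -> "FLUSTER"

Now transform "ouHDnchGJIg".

The rule is to convert every letter to uppercase.
Doing the same to "ouHDnchGJIg": "OUHDNCHGJIG".

OUHDNCHGJIG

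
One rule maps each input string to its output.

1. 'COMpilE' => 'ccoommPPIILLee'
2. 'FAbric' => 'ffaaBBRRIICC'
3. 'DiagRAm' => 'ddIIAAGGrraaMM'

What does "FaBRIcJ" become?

ffAAbbrriiCCjj

Rule — flip the case of every letter, then double every character.
On "FaBRIcJ": the first step gives "fAbriCj", and the second then gives "ffAAbbrriiCCjj".
(Check on "COMpilE": → "comPILe" → "ccoommPPIILLee" ✓)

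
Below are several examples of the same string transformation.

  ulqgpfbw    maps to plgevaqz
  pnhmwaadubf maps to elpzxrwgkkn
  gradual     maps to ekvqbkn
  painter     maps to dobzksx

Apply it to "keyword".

The rule is to move the last 3 characters to the front (rotate right by 3), then shift every letter 10 places forward in the alphabet (wrapping around).
Applying both steps to "keyword": "ordkeyw", then "ybnuoig".

ybnuoig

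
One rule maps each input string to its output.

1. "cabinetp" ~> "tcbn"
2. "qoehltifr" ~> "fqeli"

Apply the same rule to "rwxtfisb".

srxf

The rule is to move the last 2 characters to the front (rotate right by 2), then keep every other character starting from the first (positions 1st, 3rd, 5th, ...).
On "rwxtfisb": the first step gives "sbrwxtfi", and the second then gives "srxf".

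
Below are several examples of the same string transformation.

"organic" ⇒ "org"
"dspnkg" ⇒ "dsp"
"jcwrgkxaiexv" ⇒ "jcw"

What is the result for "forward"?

for

The transformation: keep only the first 3 characters.
On "forward" that produces "for".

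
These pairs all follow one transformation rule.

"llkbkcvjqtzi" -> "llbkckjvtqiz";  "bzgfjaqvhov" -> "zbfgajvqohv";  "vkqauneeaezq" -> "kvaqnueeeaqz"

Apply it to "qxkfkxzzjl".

The transformation: swap each adjacent pair of characters (1↔2, 3↔4, ...).
So "qxkfkxzzjl" becomes "xqfkxkzzlj".

xqfkxkzzlj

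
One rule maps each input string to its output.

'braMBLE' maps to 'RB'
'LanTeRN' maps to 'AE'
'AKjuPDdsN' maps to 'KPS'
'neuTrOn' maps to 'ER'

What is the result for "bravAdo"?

Rule — keep one character in every 3, starting at position 2 (positions 2nd, 5th, 8th, ...), then convert every letter to uppercase.
Applying that to "bravAdo" gives "RA".
(Check on "LanTeRN": → "ae" → "AE" ✓)

RA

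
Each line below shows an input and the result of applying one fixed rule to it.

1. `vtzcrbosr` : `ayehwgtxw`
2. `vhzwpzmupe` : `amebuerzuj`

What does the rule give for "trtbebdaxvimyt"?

In each case the input is transformed by: shift every letter 5 places forward in the alphabet (wrapping around).
Applying that to "trtbebdaxvimyt" gives "ywygjgifcanrdy".

ywygjgifcanrdy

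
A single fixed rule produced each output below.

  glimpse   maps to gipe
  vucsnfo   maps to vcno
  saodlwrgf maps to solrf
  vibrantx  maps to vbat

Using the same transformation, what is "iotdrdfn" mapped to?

The transformation: keep every other character starting from the first (positions 1st, 3rd, 5th, ...).
On "iotdrdfn" that produces "itrf".

itrf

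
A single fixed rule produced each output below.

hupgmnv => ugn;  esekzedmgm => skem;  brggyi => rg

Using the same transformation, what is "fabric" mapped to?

What's happening: delete the last character, then keep every other character starting from the second (positions 2nd, 4th, 6th, ...).
For "fabric", step one produces "fabri"; step two turns that into "ar".

ar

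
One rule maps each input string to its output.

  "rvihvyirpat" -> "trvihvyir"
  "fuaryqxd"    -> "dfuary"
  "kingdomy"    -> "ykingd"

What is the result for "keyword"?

dkeyw

Each output is the input with this applied: move the last 3 characters to the front (rotate right by 3), then delete the first 2 characters.
Working it through for "keyword": intermediate "ordkeyw", final "dkeyw".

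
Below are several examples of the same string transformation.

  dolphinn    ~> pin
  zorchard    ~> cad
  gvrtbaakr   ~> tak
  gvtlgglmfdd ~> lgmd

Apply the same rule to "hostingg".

What's happening: delete the first 3 characters, then keep every other character starting from the first (positions 1st, 3rd, 5th, ...).
Working it through for "hostingg": intermediate "tingg", final "tng".

tng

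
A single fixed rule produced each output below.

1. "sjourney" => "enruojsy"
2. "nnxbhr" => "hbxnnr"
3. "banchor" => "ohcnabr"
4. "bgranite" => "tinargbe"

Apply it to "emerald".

laremed

Rule — move the last character to the front, then reverse the string.
Applying both steps to "emerald": "demeral", then "laremed".
(Check on "nnxbhr": → "rnnxbh" → "hbxnnr" ✓)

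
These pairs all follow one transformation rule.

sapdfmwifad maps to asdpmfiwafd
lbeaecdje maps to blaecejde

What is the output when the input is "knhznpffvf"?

Looking at the pairs, the operation is to swap each adjacent pair of characters (1↔2, 3↔4, ...).
So "knhznpffvf" becomes "nkzhpnfffv".

nkzhpnfffv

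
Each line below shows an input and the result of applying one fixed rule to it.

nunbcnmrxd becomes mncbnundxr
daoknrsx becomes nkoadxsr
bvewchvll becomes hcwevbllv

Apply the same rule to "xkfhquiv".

The pattern: reverse the string, then move the first 3 characters to the end (rotate left by 3).
Doing the same to "xkfhquiv": "qhfkxviu".

qhfkxviu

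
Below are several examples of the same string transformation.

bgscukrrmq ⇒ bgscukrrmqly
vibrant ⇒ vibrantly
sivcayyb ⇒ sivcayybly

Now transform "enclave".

enclavely

Looking at the pairs, the operation is to append "ly".
Doing the same to "enclave": "enclavely".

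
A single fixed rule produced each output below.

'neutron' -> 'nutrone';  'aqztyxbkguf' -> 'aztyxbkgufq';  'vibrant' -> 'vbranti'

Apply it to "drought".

doughtr

What's happening: move the first character to the end, then swap the first and last characters.
"drought" → "doughtr".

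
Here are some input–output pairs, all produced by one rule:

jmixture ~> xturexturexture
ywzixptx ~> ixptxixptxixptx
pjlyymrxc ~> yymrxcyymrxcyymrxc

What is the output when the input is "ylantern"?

In each case the input is transformed by: delete the first 3 characters, then write the whole string 3 times in a row.
"ylantern" → "ntern" → "nternnternntern".

nternnternntern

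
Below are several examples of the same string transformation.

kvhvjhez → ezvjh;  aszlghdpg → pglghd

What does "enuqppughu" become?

In each case the input is transformed by: delete the first 3 characters, then move the last 2 characters to the front (rotate right by 2).
Working it through for "enuqppughu": intermediate "qppughu", final "huqppug".

huqppug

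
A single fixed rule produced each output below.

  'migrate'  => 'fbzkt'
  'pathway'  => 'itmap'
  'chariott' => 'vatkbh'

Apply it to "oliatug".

The rule is to shift every letter 7 places backward in the alphabet (wrapping around), then delete the last 2 characters.
For "oliatug", step one produces "hebtmnz"; step two turns that into "hebtm".

hebtm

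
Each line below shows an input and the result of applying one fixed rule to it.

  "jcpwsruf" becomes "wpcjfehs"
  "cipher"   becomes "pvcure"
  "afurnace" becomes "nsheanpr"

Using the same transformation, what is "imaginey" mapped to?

vzntvarl

The pattern: shift every letter 13 places forward in the alphabet (wrapping around) — i.e. ROT13.
Doing the same to "imaginey": "vzntvarl".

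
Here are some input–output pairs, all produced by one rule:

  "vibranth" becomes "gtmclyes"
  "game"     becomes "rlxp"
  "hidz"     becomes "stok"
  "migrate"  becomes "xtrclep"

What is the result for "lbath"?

wmles

The transformation: shift every letter 11 places forward in the alphabet (wrapping around).
So "lbath" becomes "wmles".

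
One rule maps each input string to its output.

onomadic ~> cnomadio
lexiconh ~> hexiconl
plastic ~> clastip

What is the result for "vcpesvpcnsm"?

Rule — swap the first and last characters.
So "vcpesvpcnsm" becomes "mcpesvpcnsv".

mcpesvpcnsv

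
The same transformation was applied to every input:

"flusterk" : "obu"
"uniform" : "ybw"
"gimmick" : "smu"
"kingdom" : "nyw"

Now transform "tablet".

vod

The transformation: shift every letter 10 places forward in the alphabet (wrapping around), then keep only the last 3 characters.
For "tablet", step one produces "dklvod"; step two turns that into "vod".
(Check on "flusterk": → "pvecdobu" → "obu" ✓)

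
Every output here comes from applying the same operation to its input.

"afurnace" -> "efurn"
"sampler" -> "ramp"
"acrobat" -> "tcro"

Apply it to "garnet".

The pattern: swap the first and last characters, then delete the last 3 characters.
"garnet" → "tarneg" → "tar".
(Check on "acrobat": → "tcrobaa" → "tcro" ✓)

tar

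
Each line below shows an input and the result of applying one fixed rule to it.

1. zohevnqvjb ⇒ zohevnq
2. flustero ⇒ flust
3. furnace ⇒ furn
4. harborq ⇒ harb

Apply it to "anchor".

anc

The transformation: delete the last 3 characters.
"anchor" → "anc".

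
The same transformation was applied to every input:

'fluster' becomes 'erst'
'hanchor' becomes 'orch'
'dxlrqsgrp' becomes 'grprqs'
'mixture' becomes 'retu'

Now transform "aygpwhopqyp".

pqyppwho

In each case the input is transformed by: delete the first 3 characters, then swap the front and back halves of the string.
Doing the same to "aygpwhopqyp": "pqyppwho".
(Check on "fluster": → "ster" → "erst" ✓)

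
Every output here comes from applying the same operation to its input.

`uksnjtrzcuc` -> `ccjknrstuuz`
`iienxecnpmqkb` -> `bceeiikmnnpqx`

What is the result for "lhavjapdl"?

aadhjllpv

What's happening: sort the characters into alphabetical order.
So "lhavjapdl" becomes "aadhjllpv".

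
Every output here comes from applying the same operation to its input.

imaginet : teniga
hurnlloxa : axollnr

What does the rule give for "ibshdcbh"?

Each output is the input with this applied: delete the first 2 characters, then reverse the string.
Working it through for "ibshdcbh": intermediate "shdcbh", final "hbcdhs".

hbcdhs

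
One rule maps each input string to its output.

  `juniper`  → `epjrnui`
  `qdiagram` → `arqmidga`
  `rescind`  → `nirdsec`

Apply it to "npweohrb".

rhnbwpoe

In each case the input is transformed by: move the last 3 characters to the front (rotate right by 3), then swap each adjacent pair of characters (1↔2, 3↔4, ...).
"npweohrb" → "hrbnpweo" → "rhnbwpoe".
(Check on "qdiagram": → "ramqdiag" → "arqmidga" ✓)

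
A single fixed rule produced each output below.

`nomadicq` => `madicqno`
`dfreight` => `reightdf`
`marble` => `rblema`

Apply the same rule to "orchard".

chardor

Each output is the input with this applied: move the first 2 characters to the end (rotate left by 2).
For "orchard" the result is "chardor".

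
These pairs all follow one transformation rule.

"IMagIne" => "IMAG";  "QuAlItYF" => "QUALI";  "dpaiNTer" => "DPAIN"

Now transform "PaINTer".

PAIN

Rule — delete the last 3 characters, then convert every letter to uppercase.
On "PaINTer": the first step gives "PaIN", and the second then gives "PAIN".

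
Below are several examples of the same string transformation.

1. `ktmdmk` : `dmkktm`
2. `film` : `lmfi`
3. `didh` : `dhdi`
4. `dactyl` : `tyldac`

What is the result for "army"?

The rule is to swap the front and back halves of the string.
For "army" the result is "myar".

myar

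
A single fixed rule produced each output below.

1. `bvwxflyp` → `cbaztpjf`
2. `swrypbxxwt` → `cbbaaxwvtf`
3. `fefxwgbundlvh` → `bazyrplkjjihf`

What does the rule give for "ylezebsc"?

In each case the input is transformed by: sort the characters into reverse alphabetical order, then shift every letter 4 places forward in the alphabet (wrapping around).
Doing the same to "ylezebsc": "dcwpiigf".

dcwpiigf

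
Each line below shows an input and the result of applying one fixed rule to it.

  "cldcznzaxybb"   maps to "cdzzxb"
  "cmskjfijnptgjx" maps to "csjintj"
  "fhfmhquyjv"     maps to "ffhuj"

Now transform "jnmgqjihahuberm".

The pattern: keep every other character starting from the first (positions 1st, 3rd, 5th, ...).
For "jnmgqjihahuberm" the result is "jmqiauem".

jmqiauem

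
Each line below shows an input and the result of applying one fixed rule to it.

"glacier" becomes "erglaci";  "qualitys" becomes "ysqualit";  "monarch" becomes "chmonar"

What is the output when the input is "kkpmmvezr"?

Looking at the pairs, the operation is to move the last 2 characters to the front (rotate right by 2).
"kkpmmvezr" → "zrkkpmmve".

zrkkpmmve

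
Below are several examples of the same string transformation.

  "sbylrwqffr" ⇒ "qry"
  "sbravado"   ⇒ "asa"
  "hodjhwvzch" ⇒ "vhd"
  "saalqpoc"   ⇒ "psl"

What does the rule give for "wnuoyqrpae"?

The pattern: swap the front and back halves of the string, then keep one character in every 3, starting at position 2 (positions 2nd, 5th, 8th, ...).
"wnuoyqrpae" → "reu".

reu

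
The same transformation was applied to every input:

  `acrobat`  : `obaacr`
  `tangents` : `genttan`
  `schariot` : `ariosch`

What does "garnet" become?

negar

Rule — delete the last character, then move the first 3 characters to the end (rotate left by 3).
On "garnet": the first step gives "garne", and the second then gives "negar".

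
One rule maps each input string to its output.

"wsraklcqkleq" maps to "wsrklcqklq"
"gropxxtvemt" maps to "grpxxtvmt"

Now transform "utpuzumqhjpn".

Rule — remove every vowel.
So "utpuzumqhjpn" becomes "tpzmqhjpn".

tpzmqhjpn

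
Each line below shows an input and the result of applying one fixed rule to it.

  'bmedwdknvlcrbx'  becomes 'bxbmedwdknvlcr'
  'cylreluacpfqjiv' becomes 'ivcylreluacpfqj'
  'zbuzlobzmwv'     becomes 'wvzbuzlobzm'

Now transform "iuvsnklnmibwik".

ikiuvsnklnmibw

The rule is to move the last 2 characters to the front (rotate right by 2).
Doing the same to "iuvsnklnmibwik": "ikiuvsnklnmibw".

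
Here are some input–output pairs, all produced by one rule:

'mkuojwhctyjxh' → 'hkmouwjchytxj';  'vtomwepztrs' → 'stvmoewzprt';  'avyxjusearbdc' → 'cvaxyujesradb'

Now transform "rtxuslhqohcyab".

atruxlsqhhoycb

Each output is the input with this applied: swap each adjacent pair of characters (1↔2, 3↔4, ...), then move the last character to the front.
On "rtxuslhqohcyab": the first step gives "truxlsqhhoycba", and the second then gives "atruxlsqhhoycb".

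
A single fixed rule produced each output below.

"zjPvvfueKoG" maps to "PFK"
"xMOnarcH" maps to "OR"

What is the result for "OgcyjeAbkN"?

Each output is the input with this applied: keep one character in every 3, starting at position 3 (positions 3rd, 6th, 9th, ...), then convert every letter to uppercase.
"OgcyjeAbkN" → "cek" → "CEK".

CEK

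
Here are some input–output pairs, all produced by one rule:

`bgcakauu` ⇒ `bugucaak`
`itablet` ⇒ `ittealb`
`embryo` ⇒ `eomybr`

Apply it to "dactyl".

Rule — take characters alternately from the front and the back (1st, last, 2nd, 2nd-last, ...).
Applying that to "dactyl" gives "dlayct".

dlayct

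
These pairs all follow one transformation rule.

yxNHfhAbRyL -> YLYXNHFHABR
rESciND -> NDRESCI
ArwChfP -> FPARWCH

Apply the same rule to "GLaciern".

RNGLACIE

The pattern: move the last 2 characters to the front (rotate right by 2), then convert every letter to uppercase.
Applying both steps to "GLaciern": "rnGLacie", then "RNGLACIE".
(Check on "yxNHfhAbRyL": → "yLyxNHfhAbR" → "YLYXNHFHABR" ✓)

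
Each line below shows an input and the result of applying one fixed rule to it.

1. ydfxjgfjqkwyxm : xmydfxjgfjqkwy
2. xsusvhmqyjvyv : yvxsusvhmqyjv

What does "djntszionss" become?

Each output is the input with this applied: move the last 2 characters to the front (rotate right by 2).
On "djntszionss" that produces "ssdjntszion".

ssdjntszion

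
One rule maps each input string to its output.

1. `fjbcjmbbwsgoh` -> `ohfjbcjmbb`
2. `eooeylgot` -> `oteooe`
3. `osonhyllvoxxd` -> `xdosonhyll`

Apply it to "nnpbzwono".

nonnpb

Each output is the input with this applied: move the last 2 characters to the front (rotate right by 2), then delete the last 3 characters.
Starting from "nnpbzwono": after the first operation, "nonnpbzwo"; after the second, "nonnpb".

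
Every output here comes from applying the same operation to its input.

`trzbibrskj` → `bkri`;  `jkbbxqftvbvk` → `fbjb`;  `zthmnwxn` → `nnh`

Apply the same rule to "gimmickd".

idm

The pattern: swap the front and back halves of the string, then keep one character in every 3, starting at position 1 (positions 1st, 4th, 7th, ...).
Starting from "gimmickd": after the first operation, "ickdgimm"; after the second, "idm".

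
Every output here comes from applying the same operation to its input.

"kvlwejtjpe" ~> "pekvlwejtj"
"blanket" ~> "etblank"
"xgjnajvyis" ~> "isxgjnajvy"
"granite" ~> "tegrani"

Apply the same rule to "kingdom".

In each case the input is transformed by: move the last 2 characters to the front (rotate right by 2).
Doing the same to "kingdom": "omkingd".

omkingd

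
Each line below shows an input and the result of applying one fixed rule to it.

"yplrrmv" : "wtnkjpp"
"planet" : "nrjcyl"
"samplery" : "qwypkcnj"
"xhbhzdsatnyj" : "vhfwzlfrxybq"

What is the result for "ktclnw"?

Each output is the input with this applied: shift every letter 2 places backward in the alphabet (wrapping around), then take characters alternately from the front and the back (1st, last, 2nd, 2nd-last, ...).
For "ktclnw", step one produces "irajlu"; step two turns that into "iurlaj".

iurlaj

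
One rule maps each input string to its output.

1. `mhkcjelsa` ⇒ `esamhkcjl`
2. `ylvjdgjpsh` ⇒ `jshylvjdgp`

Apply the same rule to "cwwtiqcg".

icgcwwtq

The rule is to move the last 3 characters to the front (rotate right by 3), then swap the first and last characters.
On "cwwtiqcg" that produces "icgcwwtq".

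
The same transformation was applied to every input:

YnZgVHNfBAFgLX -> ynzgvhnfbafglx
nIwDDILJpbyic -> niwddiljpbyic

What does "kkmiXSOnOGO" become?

The rule is to convert every letter to lowercase.
For "kkmiXSOnOGO" the result is "kkmixsonogo".

kkmixsonogo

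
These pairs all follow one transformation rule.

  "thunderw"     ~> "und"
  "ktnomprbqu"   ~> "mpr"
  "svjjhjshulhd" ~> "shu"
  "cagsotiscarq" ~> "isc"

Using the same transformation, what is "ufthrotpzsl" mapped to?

otp

The transformation: delete the last 3 characters, then keep only the last 3 characters.
Working it through for "ufthrotpzsl": intermediate "ufthrotp", final "otp".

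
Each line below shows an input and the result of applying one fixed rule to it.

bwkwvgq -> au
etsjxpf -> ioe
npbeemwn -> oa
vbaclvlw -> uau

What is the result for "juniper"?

io

The pattern: shift every letter 1 place backward in the alphabet (wrapping around), then keep only the vowels.
Applying both steps to "juniper": "itmhodq", then "io".
(Check on "bwkwvgq": → "avjvufp" → "au" ✓)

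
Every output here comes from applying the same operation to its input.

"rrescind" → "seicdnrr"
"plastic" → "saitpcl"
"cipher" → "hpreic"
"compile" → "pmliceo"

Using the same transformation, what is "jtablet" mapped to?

The transformation: move the first 2 characters to the end (rotate left by 2), then swap each adjacent pair of characters (1↔2, 3↔4, ...).
For "jtablet", step one produces "abletjt"; step two turns that into "baeljtt".

baeljtt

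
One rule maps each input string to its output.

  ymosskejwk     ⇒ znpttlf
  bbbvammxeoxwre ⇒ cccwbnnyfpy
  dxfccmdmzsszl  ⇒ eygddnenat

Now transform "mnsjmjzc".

notkn

Each output is the input with this applied: shift every letter 1 place forward in the alphabet (wrapping around), then delete the last 3 characters.
Applying both steps to "mnsjmjzc": "notknkad", then "notkn".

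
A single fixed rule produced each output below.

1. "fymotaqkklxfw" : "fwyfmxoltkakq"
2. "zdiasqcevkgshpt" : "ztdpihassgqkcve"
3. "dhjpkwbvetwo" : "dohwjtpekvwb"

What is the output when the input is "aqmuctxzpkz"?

The rule is to take characters alternately from the front and the back (1st, last, 2nd, 2nd-last, ...).
On "aqmuctxzpkz" that produces "azqkmpuzcxt".

azqkmpuzcxt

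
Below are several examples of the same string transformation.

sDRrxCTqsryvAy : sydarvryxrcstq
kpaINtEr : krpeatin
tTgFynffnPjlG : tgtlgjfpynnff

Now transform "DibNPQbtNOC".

The rule is to take characters alternately from the front and the back (1st, last, 2nd, 2nd-last, ...), then convert every letter to lowercase.
On "DibNPQbtNOC": the first step gives "DCiObNNtPbQ", and the second then gives "dciobnntpbq".

dciobnntpbq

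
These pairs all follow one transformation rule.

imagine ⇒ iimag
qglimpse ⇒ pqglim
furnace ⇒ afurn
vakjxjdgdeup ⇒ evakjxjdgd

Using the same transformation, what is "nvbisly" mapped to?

In each case the input is transformed by: delete the last 2 characters, then move the last character to the front.
Applying both steps to "nvbisly": "nvbis", then "snvbi".
(Check on "vakjxjdgdeup": → "vakjxjdgde" → "evakjxjdgd" ✓)

snvbi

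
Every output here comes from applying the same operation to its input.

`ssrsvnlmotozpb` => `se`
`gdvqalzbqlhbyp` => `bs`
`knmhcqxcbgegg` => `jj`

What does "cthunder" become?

The rule is to shift every letter 3 places forward in the alphabet (wrapping around), then keep only the last 2 characters.
"cthunder" → "fwkxqghu" → "hu".

hu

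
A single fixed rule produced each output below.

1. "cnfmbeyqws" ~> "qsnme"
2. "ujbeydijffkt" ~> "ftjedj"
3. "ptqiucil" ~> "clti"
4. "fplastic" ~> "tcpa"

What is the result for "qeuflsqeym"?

emefs

The transformation: keep every other character starting from the second (positions 2nd, 4th, 6th, ...), then move the last 2 characters to the front (rotate right by 2).
Applying both steps to "qeuflsqeym": "efsem", then "emefs".
(Check on "ptqiucil": → "ticl" → "clti" ✓)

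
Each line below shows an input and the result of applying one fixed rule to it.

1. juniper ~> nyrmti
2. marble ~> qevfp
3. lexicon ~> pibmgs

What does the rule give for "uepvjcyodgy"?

yitzngcshk

The rule is to shift every letter 4 places forward in the alphabet (wrapping around), then delete the last character.
"uepvjcyodgy" → "yitzngcshkc" → "yitzngcshk".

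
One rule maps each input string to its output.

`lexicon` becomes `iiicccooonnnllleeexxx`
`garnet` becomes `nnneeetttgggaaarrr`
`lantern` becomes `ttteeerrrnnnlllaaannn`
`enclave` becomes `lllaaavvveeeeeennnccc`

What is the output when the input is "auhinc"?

iiinnncccaaauuuhhh

In each case the input is transformed by: move the first 3 characters to the end (rotate left by 3), then repeat every character 3 times.
Starting from "auhinc": after the first operation, "incauh"; after the second, "iiinnncccaaauuuhhh".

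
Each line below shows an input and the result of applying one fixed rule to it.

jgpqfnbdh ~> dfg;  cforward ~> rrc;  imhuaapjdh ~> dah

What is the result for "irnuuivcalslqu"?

qlvui

The rule is to reverse the string, then keep one character in every 3, starting at position 2 (positions 2nd, 5th, 8th, ...).
On "irnuuivcalslqu": the first step gives "uqlslacviuunri", and the second then gives "qlvui".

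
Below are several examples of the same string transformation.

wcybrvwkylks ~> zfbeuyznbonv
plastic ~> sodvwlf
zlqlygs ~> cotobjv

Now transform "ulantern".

xodqwhuq

Rule — shift every letter 3 places forward in the alphabet (wrapping around).
So "ulantern" becomes "xodqwhuq".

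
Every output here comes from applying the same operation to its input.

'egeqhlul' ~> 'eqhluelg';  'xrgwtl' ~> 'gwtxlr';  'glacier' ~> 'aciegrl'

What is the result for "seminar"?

What's happening: swap the first and last characters, then move the first 2 characters to the end (rotate left by 2).
On "seminar": the first step gives "reminas", and the second then gives "minasre".

minasre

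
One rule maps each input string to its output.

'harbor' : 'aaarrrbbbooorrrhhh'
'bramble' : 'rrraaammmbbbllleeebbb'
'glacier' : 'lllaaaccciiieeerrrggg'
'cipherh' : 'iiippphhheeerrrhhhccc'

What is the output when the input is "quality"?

The pattern: repeat every character 3 times, then move the first 3 characters to the end (rotate left by 3).
Starting from "quality": after the first operation, "qqquuuaaallliiitttyyy"; after the second, "uuuaaallliiitttyyyqqq".
(Check on "harbor": → "hhhaaarrrbbbooorrr" → "aaarrrbbbooorrrhhh" ✓)

uuuaaallliiitttyyyqqq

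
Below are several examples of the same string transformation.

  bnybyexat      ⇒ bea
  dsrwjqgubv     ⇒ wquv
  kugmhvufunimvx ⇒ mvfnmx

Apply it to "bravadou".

vdu

What's happening: keep every other character starting from the second (positions 2nd, 4th, 6th, ...), then delete the first character.
"bravadou" → "vdu".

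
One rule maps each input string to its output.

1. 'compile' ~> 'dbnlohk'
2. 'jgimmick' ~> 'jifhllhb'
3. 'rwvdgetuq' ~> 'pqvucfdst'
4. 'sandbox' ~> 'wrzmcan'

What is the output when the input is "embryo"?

Each output is the input with this applied: shift every letter 1 place backward in the alphabet (wrapping around), then move the last character to the front.
Starting from "embryo": after the first operation, "dlaqxn"; after the second, "ndlaqx".

ndlaqx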